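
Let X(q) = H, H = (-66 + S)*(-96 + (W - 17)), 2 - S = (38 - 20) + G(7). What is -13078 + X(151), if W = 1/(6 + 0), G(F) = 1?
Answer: -22277/6 ≈ -3712.8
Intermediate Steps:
S = -17 (S = 2 - ((38 - 20) + 1) = 2 - (18 + 1) = 2 - 1*19 = 2 - 19 = -17)
W = ⅙ (W = 1/6 = ⅙ ≈ 0.16667)
H = 56191/6 (H = (-66 - 17)*(-96 + (⅙ - 17)) = -83*(-96 - 101/6) = -83*(-677/6) = 56191/6 ≈ 9365.2)
X(q) = 56191/6
-13078 + X(151) = -13078 + 56191/6 = -22277/6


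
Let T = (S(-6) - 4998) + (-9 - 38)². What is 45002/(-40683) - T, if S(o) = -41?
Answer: 115087888/40683 ≈ 2828.9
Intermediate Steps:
T = -2830 (T = (-41 - 4998) + (-9 - 38)² = -5039 + (-47)² = -5039 + 2209 = -2830)
45002/(-40683) - T = 45002/(-40683) - 1*(-2830) = 45002*(-1/40683) + 2830 = -45002/40683 + 2830 = 115087888/40683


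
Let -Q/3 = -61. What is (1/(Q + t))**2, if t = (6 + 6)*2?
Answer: 1/42849 ≈ 2.3338e-5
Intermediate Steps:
t = 24 (t = 12*2 = 24)
Q = 183 (Q = -3*(-61) = 183)
(1/(Q + t))**2 = (1/(183 + 24))**2 = (1/207)**2 = 1/42849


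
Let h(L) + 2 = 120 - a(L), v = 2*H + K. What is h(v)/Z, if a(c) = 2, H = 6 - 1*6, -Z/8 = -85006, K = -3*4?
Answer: 29/170012 ≈ 0.00017058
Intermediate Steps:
K = -12
Z = 680048 (Z = -8*(-85006) = 680048)
H = 0 (H = 6 - 6 = 0)
v = -12 (v = 2*0 - 12 = 0 - 12 = -12)
h(L) = 116 (h(L) = -2 + (120 - 1*2) = -2 + (120 - 2) = -2 + 118 = 116)
h(v)/Z = 116/680048 = 116*(1/680048) = 29/170012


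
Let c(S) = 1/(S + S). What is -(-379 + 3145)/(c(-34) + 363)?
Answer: -188088/24683 ≈ -7.6201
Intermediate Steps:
c(S) = 1/(2*S)
-(-379 + 3145)/(c(-34) + 363) = -(-379 + 3145)/((½)/(-34) + 363) = -2766/((½)*(-1/34) + 363) = -2766/(-1/68 + 363) = -2766/24683/68 = -2766*68/24683 = -1*188088/24683 = -188088/24683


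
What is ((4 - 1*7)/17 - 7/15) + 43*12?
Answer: 131416/255 ≈ 515.36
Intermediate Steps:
((4 - 1*7)/17 - 7/15) + 43*12 = ((4 - 7)*(1/17) - 7*1/15) + 516 = (-3*1/17 - 7/15) + 516 = (-3/17 - 7/15) + 516 = -164/255 + 516 = 131416/255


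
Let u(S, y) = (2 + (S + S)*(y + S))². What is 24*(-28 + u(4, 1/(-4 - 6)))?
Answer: 644544/25 ≈ 25782.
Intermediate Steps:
u(S, y) = (2 + 2*S*(S + y))² (u(S, y) = (2 + (2*S)*(S + y))² = (2 + 2*S*(S + y))²)
24*(-28 + u(4, 1/(-4 - 6))) = 24*(-28 + 4*(1 + 4² + 4/(-4 - 6))²) = 24*(-28 + 4*(1 + 16 + 4/(-10))²) = 24*(-28 + 4*(1 + 16 + 4*(-⅒))²) = 24*(-28 + 4*(1 + 16 - ⅖)²) = 24*(-28 + 4*(83/5)²) = 24*(-28 + 4*(6889/25)) = 24*(-28 + 27556/25) = 24*(26856/25) = 644544/25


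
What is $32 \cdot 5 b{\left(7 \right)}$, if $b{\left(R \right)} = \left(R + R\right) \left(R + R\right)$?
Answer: $31360$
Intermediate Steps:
$b{\left(R \right)} = 4 R^{2}$ ($b{\left(R \right)} = 2 R 2 R = 4 R^{2}$)
$32 \cdot 5 b{\left(7 \right)} = 32 \cdot 5 \cdot 4 \cdot 7^{2} = 160 \cdot 4 \cdot 49 = 160 \cdot 196 = 31360$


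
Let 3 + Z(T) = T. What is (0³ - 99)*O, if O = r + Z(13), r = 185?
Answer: -19305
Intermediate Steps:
Z(T) = -3 + T
O = 195 (O = 185 + (-3 + 13) = 185 + 10 = 195)
(0³ - 99)*O = (0³ - 99)*195 = (0 - 99)*195 = -99*195 = -19305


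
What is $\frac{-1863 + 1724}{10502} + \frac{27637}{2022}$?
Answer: $\frac{72490679}{5308761} \approx 13.655$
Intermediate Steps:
$\frac{-1863 + 1724}{10502} + \frac{27637}{2022} = \left(-139\right) \frac{1}{10502} + 27637 \cdot \frac{1}{2022} = - \frac{139}{10502} + \frac{27637}{2022} = \frac{72490679}{5308761}$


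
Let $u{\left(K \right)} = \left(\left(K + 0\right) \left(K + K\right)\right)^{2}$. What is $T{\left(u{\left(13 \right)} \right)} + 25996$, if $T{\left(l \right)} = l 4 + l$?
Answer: $597216$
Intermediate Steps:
$u{\left(K \right)} = 4 K^{4}$ ($u{\left(K \right)} = \left(K 2 K\right)^{2} = \left(2 K^{2}\right)^{2} = 4 K^{4}$)
$T{\left(l \right)} = 5 l$ ($T{\left(l \right)} = 4 l + l = 5 l$)
$T{\left(u{\left(13 \right)} \right)} + 25996 = 5 \cdot 4 \cdot 13^{4} + 25996 = 5 \cdot 4 \cdot 28561 + 25996 = 5 \cdot 114244 + 25996 = 571220 + 25996 = 597216$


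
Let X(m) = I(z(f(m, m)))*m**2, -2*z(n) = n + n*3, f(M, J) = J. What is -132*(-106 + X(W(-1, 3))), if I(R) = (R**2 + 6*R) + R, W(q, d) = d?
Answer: 21120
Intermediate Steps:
z(n) = -2*n (z(n) = -(n + n*3)/2 = -(n + 3*n)/2 = -2*n)
I(R) = R**2 + 7*R
X(m) = -2*m**3*(7 - 2*m) (X(m) = ((-2*m)*(7 - 2*m))*m**2 = (-2*m*(7 - 2*m))*m**2 = -2*m**3*(7 - 2*m))
-132*(-106 + X(W(-1, 3))) = -132*(-106 + 3**3*(-14 + 4*3)) = -132*(-106 + 27*(-14 + 12)) = -132*(-106 + 27*(-2)) = -132*(-106 - 54) = -132*(-160) = 21120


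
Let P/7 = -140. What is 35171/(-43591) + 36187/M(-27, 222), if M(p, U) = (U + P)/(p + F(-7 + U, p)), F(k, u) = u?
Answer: 42577213150/16520989 ≈ 2577.2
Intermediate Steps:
P = -980 (P = 7*(-140) = -980)
M(p, U) = (-980 + U)/(2*p) (M(p, U) = (U - 980)/(p + p) = (-980 + U)/((2*p)) = (-980 + U)*(1/(2*p)) = (-980 + U)/(2*p))
35171/(-43591) + 36187/M(-27, 222) = 35171/(-43591) + 36187/(((½)*(-980 + 222)/(-27))) = 35171*(-1/43591) + 36187/(((½)*(-1/27)*(-758))) = -35171/43591 + 36187/(379/27) = -35171/43591 + 36187*(27/379) = -35171/43591 + 977049/379 = 42577213150/16520989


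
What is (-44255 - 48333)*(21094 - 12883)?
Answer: -760240068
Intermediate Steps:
(-44255 - 48333)*(21094 - 12883) = -92588*8211 = -760240068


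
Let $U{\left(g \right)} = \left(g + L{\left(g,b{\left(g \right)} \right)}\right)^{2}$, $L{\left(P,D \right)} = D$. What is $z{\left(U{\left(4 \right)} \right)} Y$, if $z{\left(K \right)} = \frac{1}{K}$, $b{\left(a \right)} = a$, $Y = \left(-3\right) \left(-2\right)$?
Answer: $\frac{3}{32} \approx 0.09375$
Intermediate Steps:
$Y = 6$
$U{\left(g \right)} = 4 g^{2}$ ($U{\left(g \right)} = \left(g + g\right)^{2} = \left(2 g\right)^{2} = 4 g^{2}$)
$z{\left(U{\left(4 \right)} \right)} Y = \frac{1}{4 \cdot 4^{2}} \cdot 6 = \frac{1}{4 \cdot 16} \cdot 6 = \frac{1}{64} \cdot 6 = \frac{3}{32}$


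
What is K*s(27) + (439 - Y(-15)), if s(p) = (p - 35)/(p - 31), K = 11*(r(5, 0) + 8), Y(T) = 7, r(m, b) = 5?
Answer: 718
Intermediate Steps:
K = 143 (K = 11*(5 + 8) = 11*13 = 143)
s(p) = (-35 + p)/(-31 + p)
K*s(27) + (439 - Y(-15)) = 143*((-35 + 27)/(-31 + 27)) + (439 - 1*7) = 143*(-8/(-4)) + (439 - 7) = 143*(-¼*(-8)) + 432 = 143*2 + 432 = 286 + 432 = 718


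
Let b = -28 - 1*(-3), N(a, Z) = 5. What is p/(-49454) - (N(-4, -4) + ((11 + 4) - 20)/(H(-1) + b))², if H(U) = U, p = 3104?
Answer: -451698727/16715452 ≈ -27.023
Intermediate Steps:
b = -25 (b = -28 + 3 = -25)
p/(-49454) - (N(-4, -4) + ((11 + 4) - 20)/(H(-1) + b))² = 3104/(-49454) - (5 + ((11 + 4) - 20)/(-1 - 25))² = 3104*(-1/49454) - (5 + (15 - 20)/(-26))² = -1552/24727 - (5 - 5*(-1/26))² = -1552/24727 - (5 + 5/26)² = -1552/24727 - (135/26)² = -1552/24727 - 1*18225/676 = -1552/24727 - 18225/676 = -451698727/16715452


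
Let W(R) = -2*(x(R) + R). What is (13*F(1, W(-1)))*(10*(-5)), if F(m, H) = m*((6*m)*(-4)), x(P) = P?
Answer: 15600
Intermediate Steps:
W(R) = -4*R (W(R) = -2*(R + R) = -4*R)
F(m, H) = -24*m**2 (F(m, H) = m*(-24*m) = -24*m**2)
(13*F(1, W(-1)))*(10*(-5)) = (13*(-24*1**2))*(10*(-5)) = (13*(-24*1))*(-50) = (13*(-24))*(-50) = -312*(-50) = 15600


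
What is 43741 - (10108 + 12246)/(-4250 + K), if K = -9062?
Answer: 291151273/6656 ≈ 43743.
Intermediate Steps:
43741 - (10108 + 12246)/(-4250 + K) = 43741 - (10108 + 12246)/(-4250 - 9062) = 43741 - 22354/(-13312) = 43741 - 22354*(-1)/13312 = 43741 - 1*(-11177/6656) = 43741 + 11177/6656 = 291151273/6656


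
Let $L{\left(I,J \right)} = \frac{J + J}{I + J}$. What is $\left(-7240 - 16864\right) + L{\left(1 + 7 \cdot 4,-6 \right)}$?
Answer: $- \frac{554404}{23} \approx -24105.0$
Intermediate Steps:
$L{\left(I,J \right)} = \frac{2 J}{I + J}$
$\left(-7240 - 16864\right) + L{\left(1 + 7 \cdot 4,-6 \right)} = \left(-7240 - 16864\right) + 2 \left(-6\right) \frac{1}{\left(1 + 7 \cdot 4\right) - 6} = -24104 + 2 \left(-6\right) \frac{1}{\left(1 + 28\right) - 6} = -24104 + 2 \left(-6\right) \frac{1}{29 - 6} = -24104 + 2 \left(-6\right) \frac{1}{23} = -24104 - \frac{12}{23} = - \frac{554404}{23}$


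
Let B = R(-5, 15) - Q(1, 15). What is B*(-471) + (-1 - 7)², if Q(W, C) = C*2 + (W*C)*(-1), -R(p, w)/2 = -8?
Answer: -407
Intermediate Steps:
R(p, w) = 16 (R(p, w) = -2*(-8) = 16)
Q(W, C) = 2*C - C*W (Q(W, C) = 2*C + (C*W)*(-1) = 2*C - C*W)
B = 1 (B = 16 - 15*(2 - 1*1) = 16 - 15*(2 - 1) = 16 - 15 = 1)
B*(-471) + (-1 - 7)² = 1*(-471) + (-1 - 7)² = -471 + (-8)² = -471 + 64 = -407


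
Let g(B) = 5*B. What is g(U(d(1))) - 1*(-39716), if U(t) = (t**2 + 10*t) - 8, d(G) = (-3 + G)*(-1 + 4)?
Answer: 39556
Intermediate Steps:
d(G) = -9 + 3*G (d(G) = (-3 + G)*3 = -9 + 3*G)
U(t) = -8 + t**2 + 10*t
g(U(d(1))) - 1*(-39716) = 5*(-8 + (-9 + 3*1)**2 + 10*(-9 + 3*1)) - 1*(-39716) = 5*(-8 + (-9 + 3)**2 + 10*(-9 + 3)) + 39716 = 5*(-8 + (-6)**2 + 10*(-6)) + 39716 = 5*(-8 + 36 - 60) + 39716 = 5*(-32) + 39716 = -160 + 39716 = 39556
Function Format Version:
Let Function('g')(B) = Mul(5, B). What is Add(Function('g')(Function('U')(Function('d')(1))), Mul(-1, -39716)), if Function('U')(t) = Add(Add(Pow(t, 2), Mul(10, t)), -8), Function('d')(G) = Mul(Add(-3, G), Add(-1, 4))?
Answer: 39556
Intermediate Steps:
Function('d')(G) = Add(-9, Mul(3, G)) (Function('d')(G) = Mul(Add(-3, G), 3) = Add(-9, Mul(3, G)))
Function('U')(t) = Add(-8, Pow(t, 2), Mul(10, t))
Add(Function('g')(Function('U')(Function('d')(1))), Mul(-1, -39716)) = Add(Mul(5, Add(-8, Pow(Add(-9, Mul(3, 1)), 2), Mul(10, Add(-9, Mul(3, 1))))), Mul(-1, -39716)) = Add(Mul(5, Add(-8, Pow(Add(-9, 3), 2), Mul(10, Add(-9, 3)))), 39716) = Add(Mul(5, Add(-8, Pow(-6, 2), Mul(10, -6))), 39716) = Add(Mul(5, Add(-8, 36, -60)), 39716) = Add(Mul(5, -32), 39716) = Add(-160, 39716) = 39556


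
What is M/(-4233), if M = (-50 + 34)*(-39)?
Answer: -208/1411 ≈ -0.14741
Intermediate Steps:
M = 624 (M = -16*(-39) = 624)
M/(-4233) = 624/(-4233) = 624*(-1/4233) = -208/1411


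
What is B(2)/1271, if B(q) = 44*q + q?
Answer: 90/1271 ≈ 0.070810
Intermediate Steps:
B(q) = 45*q
B(2)/1271 = (45*2)/1271 = 90*(1/1271) = 90/1271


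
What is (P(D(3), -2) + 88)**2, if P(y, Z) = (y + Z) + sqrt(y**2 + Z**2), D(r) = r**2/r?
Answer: (89 + sqrt(13))**2 ≈ 8575.8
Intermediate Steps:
D(r) = r
P(y, Z) = Z + y + sqrt(Z**2 + y**2) (P(y, Z) = (Z + y) + sqrt(Z**2 + y**2) = Z + y + sqrt(Z**2 + y**2))
(P(D(3), -2) + 88)**2 = ((-2 + 3 + sqrt((-2)**2 + 3**2)) + 88)**2 = ((-2 + 3 + sqrt(4 + 9)) + 88)**2 = ((-2 + 3 + sqrt(13)) + 88)**2 = ((1 + sqrt(13)) + 88)**2 = (89 + sqrt(13))**2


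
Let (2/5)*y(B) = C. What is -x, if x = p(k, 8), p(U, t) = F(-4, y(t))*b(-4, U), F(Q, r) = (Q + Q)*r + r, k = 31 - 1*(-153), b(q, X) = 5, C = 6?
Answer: 525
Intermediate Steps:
y(B) = 15 (y(B) = (5/2)*6 = 15)
k = 184 (k = 31 + 153 = 184)
F(Q, r) = r + 2*Q*r (F(Q, r) = (2*Q)*r + r = 2*Q*r + r = r + 2*Q*r)
p(U, t) = -525 (p(U, t) = (15*(1 + 2*(-4)))*5 = (15*(1 - 8))*5 = (15*(-7))*5 = -105*5 = -525)
x = -525
-x = -1*(-525) = 525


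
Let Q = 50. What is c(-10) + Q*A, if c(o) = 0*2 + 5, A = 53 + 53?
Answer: 5305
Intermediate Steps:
A = 106
c(o) = 5 (c(o) = 0 + 5 = 5)
c(-10) + Q*A = 5 + 50*106 = 5 + 5300 = 5305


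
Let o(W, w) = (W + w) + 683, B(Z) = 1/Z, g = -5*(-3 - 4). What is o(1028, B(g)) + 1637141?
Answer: 57359821/35 ≈ 1.6389e+6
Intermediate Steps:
g = 35 (g = -5*(-7) = 35)
o(W, w) = 683 + W + w
o(1028, B(g)) + 1637141 = (683 + 1028 + 1/35) + 1637141 = 59886/35 + 1637141 = 57359821/35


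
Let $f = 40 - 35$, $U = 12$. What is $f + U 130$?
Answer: $1565$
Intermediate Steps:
$f = 5$ ($f = 40 - 35 = 5$)
$f + U 130 = 5 + 12 \cdot 130 = 5 + 1560 = 1565$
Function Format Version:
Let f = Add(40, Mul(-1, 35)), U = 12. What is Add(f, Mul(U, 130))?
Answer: 1565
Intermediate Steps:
f = 5 (f = Add(40, -35) = 5)
Add(f, Mul(U, 130)) = Add(5, Mul(12, 130)) = Add(5, 1560) = 1565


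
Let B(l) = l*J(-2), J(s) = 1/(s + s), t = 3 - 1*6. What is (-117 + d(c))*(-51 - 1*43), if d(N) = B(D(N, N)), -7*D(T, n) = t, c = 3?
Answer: 154113/14 ≈ 11008.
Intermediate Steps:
t = -3 (t = 3 - 6 = -3)
D(T, n) = 3/7 (D(T, n) = -1/7*(-3) = 3/7)
J(s) = 1/(2*s)
B(l) = -l/4 (B(l) = l*((1/2)/(-2)) = l*((1/2)*(-1/2)) = l*(-1/4) = -l/4)
d(N) = -3/28 (d(N) = -1/4*3/7 = -3/28)
(-117 + d(c))*(-51 - 1*43) = (-117 - 3/28)*(-51 - 1*43) = -3279*(-51 - 43)/28 = -3279/28*(-94) = 154113/14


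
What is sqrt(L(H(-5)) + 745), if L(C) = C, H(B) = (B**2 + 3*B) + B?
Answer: 5*sqrt(30) ≈ 27.386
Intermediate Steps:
H(B) = B**2 + 4*B
sqrt(L(H(-5)) + 745) = sqrt(-5*(4 - 5) + 745) = sqrt(-5*(-1) + 745) = sqrt(5 + 745) = sqrt(750) = 5*sqrt(30)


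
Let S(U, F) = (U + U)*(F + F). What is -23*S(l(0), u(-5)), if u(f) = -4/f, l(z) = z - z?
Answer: 0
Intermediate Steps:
l(z) = 0
S(U, F) = 4*F*U (S(U, F) = (2*U)*(2*F) = 4*F*U)
-23*S(l(0), u(-5)) = -92*(-4/(-5))*0 = -92*(-4*(-⅕))*0 = -92*4*0/5 = -23*0 = 0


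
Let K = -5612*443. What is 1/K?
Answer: -1/2486116 ≈ -4.0223e-7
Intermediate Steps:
K = -2486116
1/K = 1/(-2486116) = -1/2486116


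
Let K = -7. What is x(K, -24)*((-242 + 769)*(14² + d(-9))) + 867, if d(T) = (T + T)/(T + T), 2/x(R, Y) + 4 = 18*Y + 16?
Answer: 78251/210 ≈ 372.62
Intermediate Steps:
x(R, Y) = 2/(12 + 18*Y) (x(R, Y) = 2/(-4 + (18*Y + 16)) = 2/(-4 + (16 + 18*Y)) = 2/(12 + 18*Y))
d(T) = 1 (d(T) = (2*T)/((2*T)) = (2*T)*(1/(2*T)) = 1)
x(K, -24)*((-242 + 769)*(14² + d(-9))) + 867 = (1/(3*(2 + 3*(-24))))*((-242 + 769)*(14² + 1)) + 867 = (1/(3*(2 - 72)))*(527*(196 + 1)) + 867 = ((⅓)/(-70))*(527*197) + 867 = ((⅓)*(-1/70))*103819 + 867 = -1/210*103819 + 867 = -103819/210 + 867 = 78251/210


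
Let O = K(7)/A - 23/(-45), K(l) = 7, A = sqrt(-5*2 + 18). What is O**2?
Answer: 103457/16200 + 161*sqrt(2)/90 ≈ 8.9161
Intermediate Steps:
A = 2*sqrt(2) (A = sqrt(-10 + 18) = sqrt(8) = 2*sqrt(2) ≈ 2.8284)
O = 23/45 + 7*sqrt(2)/4 (O = 7/((2*sqrt(2))) - 23/(-45) = 7*(sqrt(2)/4) - 23*(-1/45) = 7*sqrt(2)/4 + 23/45 = 23/45 + 7*sqrt(2)/4 ≈ 2.9860)
O**2 = (23/45 + 7*sqrt(2)/4)**2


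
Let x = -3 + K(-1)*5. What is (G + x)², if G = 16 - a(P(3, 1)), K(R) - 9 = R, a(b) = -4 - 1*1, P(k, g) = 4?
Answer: 3364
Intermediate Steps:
a(b) = -5 (a(b) = -4 - 1 = -5)
K(R) = 9 + R
G = 21 (G = 16 - 1*(-5) = 16 + 5 = 21)
x = 37 (x = -3 + (9 - 1)*5 = -3 + 8*5 = -3 + 40 = 37)
(G + x)² = (21 + 37)² = 58² = 3364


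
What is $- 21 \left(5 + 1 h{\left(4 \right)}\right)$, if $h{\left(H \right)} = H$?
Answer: $-189$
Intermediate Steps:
$- 21 \left(5 + 1 h{\left(4 \right)}\right) = - 21 \left(5 + 1 \cdot 4\right) = - 21 \left(5 + 4\right) = \left(-21\right) 9 = -189$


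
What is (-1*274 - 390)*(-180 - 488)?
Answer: 443552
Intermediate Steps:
(-1*274 - 390)*(-180 - 488) = (-274 - 390)*(-668) = -664*(-668) = 443552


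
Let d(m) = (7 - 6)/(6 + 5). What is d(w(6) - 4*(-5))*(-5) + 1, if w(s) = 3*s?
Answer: 6/11 ≈ 0.54545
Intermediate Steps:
d(m) = 1/11
d(w(6) - 4*(-5))*(-5) + 1 = (1/11)*(-5) + 1 = -5/11 + 1 = 6/11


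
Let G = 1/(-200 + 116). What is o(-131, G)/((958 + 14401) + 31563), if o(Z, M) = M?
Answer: -1/3941448 ≈ -2.5371e-7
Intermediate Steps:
G = -1/84 (G = 1/(-84) = -1/84 ≈ -0.011905)
o(-131, G)/((958 + 14401) + 31563) = -1/(84*((958 + 14401) + 31563)) = -1/(84*(15359 + 31563)) = -1/84/46922 = -1/84*1/46922 = -1/3941448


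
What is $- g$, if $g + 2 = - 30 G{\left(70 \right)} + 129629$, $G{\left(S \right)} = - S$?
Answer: $-131727$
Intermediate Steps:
$g = 131727$ ($g = -2 + \left(- 30 \left(\left(-1\right) 70\right) + 129629\right) = -2 + \left(\left(-30\right) \left(-70\right) + 129629\right) = -2 + \left(2100 + 129629\right) = -2 + 131729 = 131727$)
$- g = \left(-1\right) 131727 = -131727$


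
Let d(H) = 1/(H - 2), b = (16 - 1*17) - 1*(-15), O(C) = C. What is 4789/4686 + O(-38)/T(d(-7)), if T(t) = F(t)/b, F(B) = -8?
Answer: 158204/2343 ≈ 67.522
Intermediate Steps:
b = 14 (b = (16 - 17) + 15 = -1 + 15 = 14)
d(H) = 1/(-2 + H)
T(t) = -4/7 (T(t) = -8/14 = -8*1/14 = -4/7)
4789/4686 + O(-38)/T(d(-7)) = 4789/4686 - 38/(-4/7) = 4789*(1/4686) - 38*(-7/4) = 4789/4686 + 133/2 = 158204/2343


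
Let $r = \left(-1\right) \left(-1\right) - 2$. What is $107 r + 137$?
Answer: $30$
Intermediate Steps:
$r = -1$ ($r = 1 - 2 = -1$)
$107 r + 137 = 107 \left(-1\right) + 137 = -107 + 137 = 30$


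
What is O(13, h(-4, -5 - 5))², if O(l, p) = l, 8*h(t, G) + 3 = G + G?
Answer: 169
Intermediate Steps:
h(t, G) = -3/8 + G/4 (h(t, G) = -3/8 + (G + G)/8 = -3/8 + (2*G)/8 = -3/8 + G/4)
O(13, h(-4, -5 - 5))² = 13² = 169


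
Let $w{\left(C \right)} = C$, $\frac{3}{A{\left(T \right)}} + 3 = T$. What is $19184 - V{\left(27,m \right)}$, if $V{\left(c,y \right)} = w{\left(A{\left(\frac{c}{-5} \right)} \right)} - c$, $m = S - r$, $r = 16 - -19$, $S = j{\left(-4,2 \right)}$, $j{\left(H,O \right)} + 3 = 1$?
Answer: $\frac{268959}{14} \approx 19211.0$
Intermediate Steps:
$j{\left(H,O \right)} = -2$ ($j{\left(H,O \right)} = -3 + 1 = -2$)
$A{\left(T \right)} = \frac{3}{-3 + T}$
$S = -2$
$r = 35$ ($r = 16 + 19 = 35$)
$m = -37$ ($m = -2 - 35 = -37$)
$V{\left(c,y \right)} = - c + \frac{3}{-3 - \frac{c}{5}}$ ($V{\left(c,y \right)} = \frac{3}{-3 + \frac{c}{-5}} - c = \frac{3}{-3 + c \left(- \frac{1}{5}\right)} - c = \frac{3}{-3 - \frac{c}{5}} - c = - c + \frac{3}{-3 - \frac{c}{5}}$)
$19184 - V{\left(27,m \right)} = 19184 - \frac{-15 - 27 \left(15 + 27\right)}{15 + 27} = 19184 - \frac{-15 - 27 \cdot 42}{42} = 19184 - \frac{-15 - 1134}{42} = 19184 - \frac{1}{42} \left(-1149\right) = 19184 - - \frac{383}{14} = 19184 + \frac{383}{14} = \frac{268959}{14}$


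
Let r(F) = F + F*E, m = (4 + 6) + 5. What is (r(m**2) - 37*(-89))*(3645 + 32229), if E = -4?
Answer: 93918132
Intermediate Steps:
m = 15 (m = 10 + 5 = 15)
r(F) = -3*F (r(F) = F + F*(-4) = F - 4*F = -3*F)
(r(m**2) - 37*(-89))*(3645 + 32229) = (-3*15**2 - 37*(-89))*(3645 + 32229) = (-3*225 + 3293)*35874 = (-675 + 3293)*35874 = 2618*35874 = 93918132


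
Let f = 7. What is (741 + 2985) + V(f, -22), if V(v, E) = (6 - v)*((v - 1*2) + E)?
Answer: 3743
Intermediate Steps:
V(v, E) = (6 - v)*(-2 + E + v) (V(v, E) = (6 - v)*((v - 2) + E) = (6 - v)*((-2 + v) + E) = (6 - v)*(-2 + E + v))
(741 + 2985) + V(f, -22) = (741 + 2985) + (-12 - 1*7² + 6*(-22) + 8*7 - 1*(-22)*7) = 3726 + (-12 - 1*49 - 132 + 56 + 154) = 3726 + (-12 - 49 - 132 + 56 + 154) = 3726 + 17 = 3743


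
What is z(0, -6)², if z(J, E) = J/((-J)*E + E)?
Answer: 0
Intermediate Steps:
z(J, E) = J/(E - E*J) (z(J, E) = J/(-E*J + E) = J/(E - E*J))
z(0, -6)² = (-1*0/(-6*(-1 + 0)))² = (-1*0*(-⅙)/(-1))² = (-1*0*(-⅙)*(-1))² = 0² = 0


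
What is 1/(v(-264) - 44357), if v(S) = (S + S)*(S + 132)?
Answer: 1/25339 ≈ 3.9465e-5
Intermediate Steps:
v(S) = 2*S*(132 + S) (v(S) = (2*S)*(132 + S) = 2*S*(132 + S))
1/(v(-264) - 44357) = 1/(2*(-264)*(132 - 264) - 44357) = 1/(2*(-264)*(-132) - 44357) = 1/(69696 - 44357) = 1/25339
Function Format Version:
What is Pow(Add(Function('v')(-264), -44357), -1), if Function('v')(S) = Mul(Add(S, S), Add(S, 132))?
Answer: Rational(1, 25339) ≈ 3.9465e-5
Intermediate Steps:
Function('v')(S) = Mul(2, S, Add(132, S)) (Function('v')(S) = Mul(Mul(2, S), Add(132, S)) = Mul(2, S, Add(132, S)))
Pow(Add(Function('v')(-264), -44357), -1) = Pow(Add(Mul(2, -264, Add(132, -264)), -44357), -1) = Pow(Add(Mul(2, -264, -132), -44357), -1) = Pow(Add(69696, -44357), -1) = Pow(25339, -1) = Rational(1, 25339)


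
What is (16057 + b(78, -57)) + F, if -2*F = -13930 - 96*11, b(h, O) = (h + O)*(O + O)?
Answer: 21156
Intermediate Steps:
b(h, O) = 2*O*(O + h) (b(h, O) = (O + h)*(2*O) = 2*O*(O + h))
F = 7493 (F = -(-13930 - 96*11)/2 = -(-13930 - 1*1056)/2 = -(-13930 - 1056)/2 = -½*(-14986) = 7493)
(16057 + b(78, -57)) + F = (16057 + 2*(-57)*(-57 + 78)) + 7493 = (16057 + 2*(-57)*21) + 7493 = (16057 - 2394) + 7493 = 13663 + 7493 = 21156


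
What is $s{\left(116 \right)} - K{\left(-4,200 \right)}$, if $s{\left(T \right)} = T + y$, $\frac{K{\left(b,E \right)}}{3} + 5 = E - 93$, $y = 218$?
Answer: $28$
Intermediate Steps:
$K{\left(b,E \right)} = -294 + 3 E$ ($K{\left(b,E \right)} = -15 + 3 \left(E - 93\right) = -15 + 3 \left(-93 + E\right) = -15 + \left(-279 + 3 E\right) = -294 + 3 E$)
$s{\left(T \right)} = 218 + T$ ($s{\left(T \right)} = T + 218 = 218 + T$)
$s{\left(116 \right)} - K{\left(-4,200 \right)} = \left(218 + 116\right) - \left(-294 + 3 \cdot 200\right) = 334 - \left(-294 + 600\right) = 334 - 306 = 28$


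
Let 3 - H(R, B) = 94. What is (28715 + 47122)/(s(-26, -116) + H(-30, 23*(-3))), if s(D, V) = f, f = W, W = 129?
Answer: 75837/38 ≈ 1995.7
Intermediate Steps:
f = 129
s(D, V) = 129
H(R, B) = -91 (H(R, B) = 3 - 1*94 = 3 - 94 = -91)
(28715 + 47122)/(s(-26, -116) + H(-30, 23*(-3))) = (28715 + 47122)/(129 - 91) = 75837/38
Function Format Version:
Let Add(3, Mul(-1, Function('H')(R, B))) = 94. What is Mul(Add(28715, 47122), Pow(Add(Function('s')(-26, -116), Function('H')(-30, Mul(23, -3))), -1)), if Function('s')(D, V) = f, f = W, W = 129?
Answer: Rational(75837, 38) ≈ 1995.7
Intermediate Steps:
f = 129
Function('s')(D, V) = 129
Function('H')(R, B) = -91 (Function('H')(R, B) = Add(3, Mul(-1, 94)) = Add(3, -94) = -91)
Mul(Add(28715, 47122), Pow(Add(Function('s')(-26, -116), Function('H')(-30, Mul(23, -3))), -1)) = Mul(Add(28715, 47122), Pow(Add(129, -91), -1)) = Mul(75837, Pow(38, -1)) = Mul(75837, Rational(1, 38)) = Rational(75837, 38)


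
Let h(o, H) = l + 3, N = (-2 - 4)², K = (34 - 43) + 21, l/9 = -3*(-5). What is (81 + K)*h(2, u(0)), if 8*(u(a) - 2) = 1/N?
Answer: 12834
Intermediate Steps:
l = 135 (l = 9*(-3*(-5)) = 9*15 = 135)
K = 12 (K = -9 + 21 = 12)
N = 36 (N = (-6)² = 36)
u(a) = 577/288 (u(a) = 2 + (⅛)/36 = 2 + (⅛)*(1/36) = 2 + 1/288 = 577/288)
h(o, H) = 138 (h(o, H) = 135 + 3 = 138)
(81 + K)*h(2, u(0)) = (81 + 12)*138 = 93*138 = 12834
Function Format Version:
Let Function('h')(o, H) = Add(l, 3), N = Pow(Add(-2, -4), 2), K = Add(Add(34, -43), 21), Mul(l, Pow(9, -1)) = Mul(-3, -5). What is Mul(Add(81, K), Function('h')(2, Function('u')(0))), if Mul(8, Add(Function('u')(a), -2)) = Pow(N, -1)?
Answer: 12834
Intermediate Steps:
l = 135 (l = Mul(9, Mul(-3, -5)) = Mul(9, 15) = 135)
K = 12 (K = Add(-9, 21) = 12)
N = 36 (N = Pow(-6, 2) = 36)
Function('u')(a) = Rational(577, 288) (Function('u')(a) = Add(2, Mul(Rational(1, 8), Pow(36, -1))) = Add(2, Mul(Rational(1, 8), Rational(1, 36))) = Add(2, Rational(1, 288)) = Rational(577, 288))
Function('h')(o, H) = 138 (Function('h')(o, H) = Add(135, 3) = 138)
Mul(Add(81, K), Function('h')(2, Function('u')(0))) = Mul(Add(81, 12), 138) = Mul(93, 138) = 12834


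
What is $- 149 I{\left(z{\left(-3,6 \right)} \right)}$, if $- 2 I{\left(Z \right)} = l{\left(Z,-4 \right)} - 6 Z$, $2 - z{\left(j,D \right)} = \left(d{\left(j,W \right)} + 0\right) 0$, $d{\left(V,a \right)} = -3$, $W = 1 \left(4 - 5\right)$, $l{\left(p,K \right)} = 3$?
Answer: $- \frac{1341}{2} \approx -670.5$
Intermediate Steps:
$W = -1$ ($W = 1 \left(-1\right) = -1$)
$z{\left(j,D \right)} = 2$ ($z{\left(j,D \right)} = 2 - \left(-3 + 0\right) 0 = 2 - \left(-3\right) 0 = 2 - 0 = 2 + 0 = 2$)
$I{\left(Z \right)} = - \frac{3}{2} + 3 Z$ ($I{\left(Z \right)} = - \frac{3 - 6 Z}{2} = - \frac{3}{2} + 3 Z$)
$- 149 I{\left(z{\left(-3,6 \right)} \right)} = - 149 \left(- \frac{3}{2} + 3 \cdot 2\right) = - 149 \left(- \frac{3}{2} + 6\right) = \left(-149\right) \frac{9}{2} = - \frac{1341}{2}$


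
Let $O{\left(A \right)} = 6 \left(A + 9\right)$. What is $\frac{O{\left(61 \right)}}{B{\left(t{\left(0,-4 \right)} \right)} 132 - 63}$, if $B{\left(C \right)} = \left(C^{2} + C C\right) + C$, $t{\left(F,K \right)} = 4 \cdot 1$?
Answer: $\frac{140}{1563} \approx 0.089571$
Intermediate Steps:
$t{\left(F,K \right)} = 4$
$O{\left(A \right)} = 54 + 6 A$ ($O{\left(A \right)} = 6 \left(9 + A\right) = 54 + 6 A$)
$B{\left(C \right)} = C + 2 C^{2}$ ($B{\left(C \right)} = \left(C^{2} + C^{2}\right) + C = 2 C^{2} + C = C + 2 C^{2}$)
$\frac{O{\left(61 \right)}}{B{\left(t{\left(0,-4 \right)} \right)} 132 - 63} = \frac{54 + 6 \cdot 61}{4 \left(1 + 2 \cdot 4\right) 132 - 63} = \frac{54 + 366}{4 \left(1 + 8\right) 132 - 63} = \frac{420}{4 \cdot 9 \cdot 132 - 63} = \frac{420}{36 \cdot 132 - 63} = \frac{420}{4752 - 63} = \frac{420}{4689} = 420 \cdot \frac{1}{4689} = \frac{140}{1563}$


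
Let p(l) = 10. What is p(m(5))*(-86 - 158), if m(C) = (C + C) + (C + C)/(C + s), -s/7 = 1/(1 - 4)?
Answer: -2440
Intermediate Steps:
s = 7/3 (s = -7/(1 - 4) = -7/(-3) = -7*(-⅓) = 7/3 ≈ 2.3333)
m(C) = 2*C + 2*C/(7/3 + C) (m(C) = (C + C) + (C + C)/(C + 7/3) = 2*C + (2*C)/(7/3 + C) = 2*C + 2*C/(7/3 + C))
p(m(5))*(-86 - 158) = 10*(-86 - 158) = 10*(-244) = -2440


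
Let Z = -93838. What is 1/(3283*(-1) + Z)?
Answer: -1/97121 ≈ -1.0296e-5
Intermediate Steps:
1/(3283*(-1) + Z) = 1/(3283*(-1) - 93838) = 1/(-3283 - 93838) = 1/(-97121) = -1/97121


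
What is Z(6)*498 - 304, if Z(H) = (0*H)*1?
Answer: -304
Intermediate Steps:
Z(H) = 0 (Z(H) = 0*1 = 0)
Z(6)*498 - 304 = 0*498 - 304 = 0 - 304 = -304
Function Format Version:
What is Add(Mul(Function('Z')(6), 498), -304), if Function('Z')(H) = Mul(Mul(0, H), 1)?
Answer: -304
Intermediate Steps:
Function('Z')(H) = 0 (Function('Z')(H) = Mul(0, 1) = 0)
Add(Mul(Function('Z')(6), 498), -304) = Add(Mul(0, 498), -304) = Add(0, -304) = -304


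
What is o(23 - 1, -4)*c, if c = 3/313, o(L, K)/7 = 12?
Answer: 252/313 ≈ 0.80511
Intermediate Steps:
o(L, K) = 84 (o(L, K) = 7*12 = 84)
c = 3/313 (c = 3*(1/313) = 3/313 ≈ 0.0095847)
o(23 - 1, -4)*c = 84*(3/313) = 252/313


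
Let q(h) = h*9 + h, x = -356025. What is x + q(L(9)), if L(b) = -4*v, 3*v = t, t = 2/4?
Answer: -1068095/3 ≈ -3.5603e+5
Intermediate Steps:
t = ½ (t = 2*(¼) = ½ ≈ 0.50000)
v = ⅙ (v = (⅓)*(½) = ⅙ ≈ 0.16667)
L(b) = -⅔ (L(b) = -4*⅙ = -⅔)
q(h) = 10*h (q(h) = 9*h + h = 10*h)
x + q(L(9)) = -356025 + 10*(-⅔) = -356025 - 20/3 = -1068095/3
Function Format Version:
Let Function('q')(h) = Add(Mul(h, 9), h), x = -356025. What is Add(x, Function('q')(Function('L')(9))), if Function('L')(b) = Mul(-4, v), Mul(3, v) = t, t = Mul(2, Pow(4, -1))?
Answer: Rational(-1068095, 3) ≈ -3.5603e+5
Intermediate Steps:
t = Rational(1, 2) (t = Mul(2, Rational(1, 4)) = Rational(1, 2) ≈ 0.50000)
v = Rational(1, 6) (v = Mul(Rational(1, 3), Rational(1, 2)) = Rational(1, 6) ≈ 0.16667)
Function('L')(b) = Rational(-2, 3) (Function('L')(b) = Mul(-4, Rational(1, 6)) = Rational(-2, 3))
Function('q')(h) = Mul(10, h) (Function('q')(h) = Add(Mul(9, h), h) = Mul(10, h))
Add(x, Function('q')(Function('L')(9))) = Add(-356025, Mul(10, Rational(-2, 3))) = Add(-356025, Rational(-20, 3)) = Rational(-1068095, 3)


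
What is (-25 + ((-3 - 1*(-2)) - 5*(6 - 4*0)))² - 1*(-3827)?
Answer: 6963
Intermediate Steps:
(-25 + ((-3 - 1*(-2)) - 5*(6 - 4*0)))² - 1*(-3827) = (-25 + ((-3 + 2) - 5*(6 + 0)))² + 3827 = (-25 + (-1 - 5*6))² + 3827 = (-25 + (-1 - 30))² + 3827 = (-25 - 31)² + 3827 = (-56)² + 3827 = 3136 + 3827 = 6963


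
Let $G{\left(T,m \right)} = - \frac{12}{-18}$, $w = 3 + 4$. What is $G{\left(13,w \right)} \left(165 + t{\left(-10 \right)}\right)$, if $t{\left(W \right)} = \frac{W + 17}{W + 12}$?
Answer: $\frac{337}{3} \approx 112.33$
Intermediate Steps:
$t{\left(W \right)} = \frac{17 + W}{12 + W}$
$w = 7$
$G{\left(T,m \right)} = \frac{2}{3}$ ($G{\left(T,m \right)} = \left(-12\right) \left(- \frac{1}{18}\right) = \frac{2}{3}$)
$G{\left(13,w \right)} \left(165 + t{\left(-10 \right)}\right) = \frac{2 \left(165 + \frac{17 - 10}{12 - 10}\right)}{3} = \frac{2 \left(165 + \frac{1}{2} \cdot 7\right)}{3} = \frac{2 \left(165 + \frac{7}{2}\right)}{3} = \frac{2}{3} \cdot \frac{337}{2} = \frac{337}{3}$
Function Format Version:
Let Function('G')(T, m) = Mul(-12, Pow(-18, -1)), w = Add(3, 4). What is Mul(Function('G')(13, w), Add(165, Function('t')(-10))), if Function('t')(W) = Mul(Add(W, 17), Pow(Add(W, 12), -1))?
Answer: Rational(337, 3) ≈ 112.33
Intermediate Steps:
Function('t')(W) = Mul(Pow(Add(12, W), -1), Add(17, W)) (Function('t')(W) = Mul(Add(17, W), Pow(Add(12, W), -1)) = Mul(Pow(Add(12, W), -1), Add(17, W)))
w = 7
Function('G')(T, m) = Rational(2, 3) (Function('G')(T, m) = Mul(-12, Rational(-1, 18)) = Rational(2, 3))
Mul(Function('G')(13, w), Add(165, Function('t')(-10))) = Mul(Rational(2, 3), Add(165, Mul(Pow(Add(12, -10), -1), Add(17, -10)))) = Mul(Rational(2, 3), Add(165, Mul(Pow(2, -1), 7))) = Mul(Rational(2, 3), Add(165, Mul(Rational(1, 2), 7))) = Mul(Rational(2, 3), Add(165, Rational(7, 2))) = Mul(Rational(2, 3), Rational(337, 2)) = Rational(337, 3)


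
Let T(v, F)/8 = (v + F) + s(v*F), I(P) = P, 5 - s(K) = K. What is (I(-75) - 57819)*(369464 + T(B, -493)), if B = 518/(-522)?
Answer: -1821491750416/87 ≈ -2.0937e+10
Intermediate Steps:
s(K) = 5 - K
B = -259/261 (B = 518*(-1/522) = -259/261 ≈ -0.99234)
T(v, F) = 40 + 8*F + 8*v - 8*F*v (T(v, F) = 8*((v + F) + (5 - v*F)) = 8*((F + v) + (5 - F*v)) = 8*(5 + F + v - F*v) = 40 + 8*F + 8*v - 8*F*v)
(I(-75) - 57819)*(369464 + T(B, -493)) = (-75 - 57819)*(369464 + (40 + 8*(-493) + 8*(-259/261) - 8*(-493)*(-259/261))) = -57894*(369464 + (40 - 3944 - 2072/261 - 35224/9)) = -57894*(369464 - 2042512/261) = -57894*94387592/261 = -1821491750416/87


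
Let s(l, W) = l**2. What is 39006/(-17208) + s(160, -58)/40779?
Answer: -63894493/38984724 ≈ -1.6390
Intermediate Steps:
39006/(-17208) + s(160, -58)/40779 = 39006/(-17208) + 160**2/40779 = 39006*(-1/17208) + 25600*(1/40779) = -2167/956 + 25600/40779 = -63894493/38984724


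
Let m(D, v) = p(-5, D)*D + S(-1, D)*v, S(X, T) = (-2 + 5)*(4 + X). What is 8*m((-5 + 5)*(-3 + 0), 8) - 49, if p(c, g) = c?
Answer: 527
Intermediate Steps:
S(X, T) = 12 + 3*X (S(X, T) = 3*(4 + X) = 12 + 3*X)
m(D, v) = -5*D + 9*v (m(D, v) = -5*D + (12 + 3*(-1))*v = -5*D + (12 - 3)*v = -5*D + 9*v)
8*m((-5 + 5)*(-3 + 0), 8) - 49 = 8*(-5*(-5 + 5)*(-3 + 0) + 9*8) - 49 = 8*(-0*(-3) + 72) - 49 = 8*(-5*0 + 72) - 49 = 8*(0 + 72) - 49 = 8*72 - 49 = 576 - 49 = 527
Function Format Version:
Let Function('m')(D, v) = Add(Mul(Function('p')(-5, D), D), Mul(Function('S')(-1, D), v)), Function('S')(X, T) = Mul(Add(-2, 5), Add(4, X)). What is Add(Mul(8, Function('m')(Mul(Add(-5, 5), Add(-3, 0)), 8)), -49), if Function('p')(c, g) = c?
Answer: 527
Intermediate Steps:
Function('S')(X, T) = Add(12, Mul(3, X)) (Function('S')(X, T) = Mul(3, Add(4, X)) = Add(12, Mul(3, X)))
Function('m')(D, v) = Add(Mul(-5, D), Mul(9, v)) (Function('m')(D, v) = Add(Mul(-5, D), Mul(Add(12, Mul(3, -1)), v)) = Add(Mul(-5, D), Mul(Add(12, -3), v)) = Add(Mul(-5, D), Mul(9, v)))
Add(Mul(8, Function('m')(Mul(Add(-5, 5), Add(-3, 0)), 8)), -49) = Add(Mul(8, Add(Mul(-5, Mul(Add(-5, 5), Add(-3, 0))), Mul(9, 8))), -49) = Add(Mul(8, Add(Mul(-5, Mul(0, -3)), 72)), -49) = Add(Mul(8, Add(Mul(-5, 0), 72)), -49) = Add(Mul(8, Add(0, 72)), -49) = Add(Mul(8, 72), -49) = Add(576, -49) = 527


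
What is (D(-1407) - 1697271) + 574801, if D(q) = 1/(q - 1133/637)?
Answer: -1007295598877/897392 ≈ -1.1225e+6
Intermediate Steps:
D(q) = 1/(-1133/637 + q) (D(q) = 1/(q - 1133*1/637) = 1/(q - 1133/637) = 1/(-1133/637 + q))
(D(-1407) - 1697271) + 574801 = (637/(-1133 + 637*(-1407)) - 1697271) + 574801 = (637/(-1133 - 896259) - 1697271) + 574801 = (637/(-897392) - 1697271) + 574801 = (637*(-1/897392) - 1697271) + 574801 = (-637/897392 - 1697271) + 574801 = -1523117417869/897392 + 574801 = -1007295598877/897392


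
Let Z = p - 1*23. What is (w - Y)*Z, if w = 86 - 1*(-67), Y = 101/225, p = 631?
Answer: 20868992/225 ≈ 92751.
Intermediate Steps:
Y = 101/225 (Y = 101*(1/225) = 101/225 ≈ 0.44889)
w = 153 (w = 86 + 67 = 153)
Z = 608 (Z = 631 - 1*23 = 631 - 23 = 608)
(w - Y)*Z = (153 - 1*101/225)*608 = (153 - 101/225)*608 = (34324/225)*608 = 20868992/225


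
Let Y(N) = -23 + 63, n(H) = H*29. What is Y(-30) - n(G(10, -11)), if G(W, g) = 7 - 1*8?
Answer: 69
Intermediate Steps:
G(W, g) = -1 (G(W, g) = 7 - 8 = -1)
n(H) = 29*H
Y(N) = 40
Y(-30) - n(G(10, -11)) = 40 - 29*(-1) = 40 - 1*(-29) = 40 + 29 = 69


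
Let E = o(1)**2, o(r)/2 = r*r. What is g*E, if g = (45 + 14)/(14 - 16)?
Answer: -118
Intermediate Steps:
o(r) = 2*r**2 (o(r) = 2*(r*r) = 2*r**2)
g = -59/2 (g = 59/(-2) = 59*(-1/2) = -59/2 ≈ -29.500)
E = 4 (E = (2*1**2)**2 = (2*1)**2 = 2**2 = 4)
g*E = -59/2*4 = -118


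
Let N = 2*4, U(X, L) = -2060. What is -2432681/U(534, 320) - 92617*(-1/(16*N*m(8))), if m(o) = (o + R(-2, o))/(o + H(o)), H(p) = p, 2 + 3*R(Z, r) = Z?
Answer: 48080101/16480 ≈ 2917.5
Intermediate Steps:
R(Z, r) = -⅔ + Z/3
N = 8
m(o) = (-4/3 + o)/(2*o) (m(o) = (o + (-⅔ + (⅓)*(-2)))/(o + o) = (o + (-⅔ - ⅔))/((2*o)) = (o - 4/3)*(1/(2*o)) = (-4/3 + o)*(1/(2*o)) = (-4/3 + o)/(2*o))
-2432681/U(534, 320) - 92617*(-1/(16*N*m(8))) = -2432681/(-2060) - 92617*(-3/(8*(-4 + 3*8))) = -2432681*(-1/2060) - 92617*(-3/(8*(-4 + 24))) = 2432681/2060 - 92617/((((⅙)*(⅛)*20)*8)*(-16)) = 2432681/2060 - 92617/(((5/12)*8)*(-16)) = 2432681/2060 - 92617/((10/3)*(-16)) = 2432681/2060 - 92617/(-160/3) = 2432681/2060 - 92617*(-3/160) = 2432681/2060 + 277851/160 = 48080101/16480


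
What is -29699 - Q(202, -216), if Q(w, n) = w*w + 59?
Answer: -70562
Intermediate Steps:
Q(w, n) = 59 + w² (Q(w, n) = w² + 59 = 59 + w²)
-29699 - Q(202, -216) = -29699 - (59 + 202²) = -29699 - (59 + 40804) = -29699 - 1*40863 = -29699 - 40863 = -70562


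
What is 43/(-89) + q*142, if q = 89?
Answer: 1124739/89 ≈ 12638.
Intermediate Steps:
43/(-89) + q*142 = 43/(-89) + 89*142 = 43*(-1/89) + 12638 = -43/89 + 12638 = 1124739/89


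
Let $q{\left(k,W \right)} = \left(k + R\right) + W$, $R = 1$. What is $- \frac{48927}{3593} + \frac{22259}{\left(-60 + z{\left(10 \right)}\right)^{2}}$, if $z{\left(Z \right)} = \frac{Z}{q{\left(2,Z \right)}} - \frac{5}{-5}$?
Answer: $- \frac{14521525220}{2058965057} \approx -7.0528$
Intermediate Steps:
$q{\left(k,W \right)} = 1 + W + k$ ($q{\left(k,W \right)} = \left(k + 1\right) + W = \left(1 + k\right) + W = 1 + W + k$)
$z{\left(Z \right)} = 1 + \frac{Z}{3 + Z}$ ($z{\left(Z \right)} = \frac{Z}{1 + Z + 2} - \frac{5}{-5} = \frac{Z}{3 + Z} - -1 = \frac{Z}{3 + Z} + 1 = 1 + \frac{Z}{3 + Z}$)
$- \frac{48927}{3593} + \frac{22259}{\left(-60 + z{\left(10 \right)}\right)^{2}} = - \frac{48927}{3593} + \frac{22259}{\left(-60 + \frac{3 + 2 \cdot 10}{3 + 10}\right)^{2}} = \left(-48927\right) \frac{1}{3593} + \frac{22259}{\left(-60 + \frac{3 + 20}{13}\right)^{2}} = - \frac{48927}{3593} + \frac{22259}{\left(-60 + \frac{1}{13} \cdot 23\right)^{2}} = - \frac{48927}{3593} + \frac{22259}{\left(-60 + \frac{23}{13}\right)^{2}} = - \frac{48927}{3593} + \frac{22259}{\left(- \frac{757}{13}\right)^{2}} = - \frac{48927}{3593} + \frac{22259}{\frac{573049}{169}} = - \frac{48927}{3593} + 22259 \cdot \frac{169}{573049} = - \frac{48927}{3593} + \frac{3761771}{573049} = - \frac{14521525220}{2058965057}$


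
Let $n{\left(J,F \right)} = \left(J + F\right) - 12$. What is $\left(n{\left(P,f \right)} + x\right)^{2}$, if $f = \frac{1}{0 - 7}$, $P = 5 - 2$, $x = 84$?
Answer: $\frac{274576}{49} \approx 5603.6$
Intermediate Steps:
$P = 3$
$f = - \frac{1}{7}$ ($f = \frac{1}{-7} = - \frac{1}{7} \approx -0.14286$)
$n{\left(J,F \right)} = -12 + F + J$ ($n{\left(J,F \right)} = \left(F + J\right) - 12 = -12 + F + J$)
$\left(n{\left(P,f \right)} + x\right)^{2} = \left(\left(-12 - \frac{1}{7} + 3\right) + 84\right)^{2} = \left(- \frac{64}{7} + 84\right)^{2} = \left(\frac{524}{7}\right)^{2} = \frac{274576}{49}$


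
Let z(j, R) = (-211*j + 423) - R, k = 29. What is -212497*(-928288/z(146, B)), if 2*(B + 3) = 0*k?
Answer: -49314603784/7595 ≈ -6.4930e+6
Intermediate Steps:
B = -3 (B = -3 + (0*29)/2 = -3 + (½)*0 = -3 + 0 = -3)
z(j, R) = 423 - R - 211*j (z(j, R) = (423 - 211*j) - R = 423 - R - 211*j)
-212497*(-928288/z(146, B)) = -212497*(-928288/(423 - 1*(-3) - 211*146)) = -212497*(-928288/(423 + 3 - 30806)) = -212497/((-30380*(-1/928288))) = -212497/7595/232072 = -212497*232072/7595 = -49314603784/7595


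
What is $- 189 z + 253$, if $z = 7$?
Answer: $-1070$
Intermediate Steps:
$- 189 z + 253 = \left(-189\right) 7 + 253 = -1323 + 253 = -1070$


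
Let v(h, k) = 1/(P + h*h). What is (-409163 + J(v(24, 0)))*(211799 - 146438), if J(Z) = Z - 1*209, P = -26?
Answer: -14716329745239/550 ≈ -2.6757e+10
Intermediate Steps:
v(h, k) = 1/(-26 + h**2) (v(h, k) = 1/(-26 + h*h) = 1/(-26 + h**2))
J(Z) = -209 + Z (J(Z) = Z - 209 = -209 + Z)
(-409163 + J(v(24, 0)))*(211799 - 146438) = (-409163 + (-209 + 1/(-26 + 24**2)))*(211799 - 146438) = (-409163 + (-209 + 1/(-26 + 576)))*65361 = (-409163 + (-209 + 1/550))*65361 = (-409163 - 114949/550)*65361 = -225154599/550*65361 = -14716329745239/550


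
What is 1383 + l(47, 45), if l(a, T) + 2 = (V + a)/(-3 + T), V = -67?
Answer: 28991/21 ≈ 1380.5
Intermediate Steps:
l(a, T) = -2 + (-67 + a)/(-3 + T)
1383 + l(47, 45) = 1383 + (-61 + 47 - 2*45)/(-3 + 45) = 1383 + (-61 + 47 - 90)/42 = 1383 + (1/42)*(-104) = 1383 - 52/21 = 28991/21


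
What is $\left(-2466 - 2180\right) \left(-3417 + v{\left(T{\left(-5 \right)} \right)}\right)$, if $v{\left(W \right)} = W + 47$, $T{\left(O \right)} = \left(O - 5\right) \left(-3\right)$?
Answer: $15517640$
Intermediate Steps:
$T{\left(O \right)} = 15 - 3 O$ ($T{\left(O \right)} = \left(-5 + O\right) \left(-3\right) = 15 - 3 O$)
$v{\left(W \right)} = 47 + W$
$\left(-2466 - 2180\right) \left(-3417 + v{\left(T{\left(-5 \right)} \right)}\right) = \left(-2466 - 2180\right) \left(-3417 + \left(47 + \left(15 - -15\right)\right)\right) = - 4646 \left(-3417 + \left(47 + \left(15 + 15\right)\right)\right) = - 4646 \left(-3417 + \left(47 + 30\right)\right) = - 4646 \left(-3417 + 77\right) = \left(-4646\right) \left(-3340\right) = 15517640$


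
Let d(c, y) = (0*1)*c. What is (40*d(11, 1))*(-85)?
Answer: 0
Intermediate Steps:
d(c, y) = 0 (d(c, y) = 0*c = 0)
(40*d(11, 1))*(-85) = (40*0)*(-85) = 0*(-85) = 0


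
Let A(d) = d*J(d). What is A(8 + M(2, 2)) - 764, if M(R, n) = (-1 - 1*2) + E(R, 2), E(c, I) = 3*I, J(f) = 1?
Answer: -753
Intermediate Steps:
M(R, n) = 3 (M(R, n) = (-1 - 1*2) + 3*2 = (-1 - 2) + 6 = -3 + 6 = 3)
A(d) = d (A(d) = d*1 = d)
A(8 + M(2, 2)) - 764 = (8 + 3) - 764 = 11 - 764 = -753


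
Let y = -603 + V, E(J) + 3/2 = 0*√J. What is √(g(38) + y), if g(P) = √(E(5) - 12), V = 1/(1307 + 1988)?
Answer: √(-26187131120 + 65142150*I*√6)/6590 ≈ 0.074813 + 24.556*I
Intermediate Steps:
V = 1/3295 ≈ 0.00030349
E(J) = -3/2 (E(J) = -3/2 + 0*√J = -3/2 + 0 = -3/2)
g(P) = 3*I*√6/2 (g(P) = √(-3/2 - 12) = √(-27/2) = 3*I*√6/2)
y = -1986884/3295 (y = -603 + 1/3295 = -1986884/3295 ≈ -603.00)
√(g(38) + y) = √(3*I*√6/2 - 1986884/3295) = √(-1986884/3295 + 3*I*√6/2)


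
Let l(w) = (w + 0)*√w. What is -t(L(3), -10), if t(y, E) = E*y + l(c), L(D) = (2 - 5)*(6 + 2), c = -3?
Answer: -240 + 3*I*√3 ≈ -240.0 + 5.1962*I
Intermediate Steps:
L(D) = -24 (L(D) = -3*8 = -24)
l(w) = w^(3/2) (l(w) = w*√w = w^(3/2))
t(y, E) = E*y - 3*I*√3 (t(y, E) = E*y + (-3)^(3/2) = E*y - 3*I*√3)
-t(L(3), -10) = -(-10*(-24) - 3*I*√3) = -(240 - 3*I*√3) = -240 + 3*I*√3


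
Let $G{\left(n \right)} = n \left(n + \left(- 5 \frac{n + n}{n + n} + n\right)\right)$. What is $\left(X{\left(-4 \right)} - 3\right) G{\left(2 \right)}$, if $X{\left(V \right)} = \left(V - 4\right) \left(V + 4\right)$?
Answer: $6$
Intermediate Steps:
$X{\left(V \right)} = \left(-4 + V\right) \left(4 + V\right)$
$G{\left(n \right)} = n \left(-5 + 2 n\right)$ ($G{\left(n \right)} = n \left(n + \left(- 5 \frac{2 n}{2 n} + n\right)\right) = n \left(n - \left(- n + 5 \cdot 2 n \frac{1}{2 n}\right)\right) = n \left(n + \left(\left(-5\right) 1 + n\right)\right) = n \left(n + \left(-5 + n\right)\right) = n \left(-5 + 2 n\right)$)
$\left(X{\left(-4 \right)} - 3\right) G{\left(2 \right)} = \left(\left(-16 + \left(-4\right)^{2}\right) - 3\right) 2 \left(-5 + 2 \cdot 2\right) = \left(\left(-16 + 16\right) - 3\right) 2 \left(-5 + 4\right) = \left(0 - 3\right) 2 \left(-1\right) = \left(-3\right) \left(-2\right) = 6$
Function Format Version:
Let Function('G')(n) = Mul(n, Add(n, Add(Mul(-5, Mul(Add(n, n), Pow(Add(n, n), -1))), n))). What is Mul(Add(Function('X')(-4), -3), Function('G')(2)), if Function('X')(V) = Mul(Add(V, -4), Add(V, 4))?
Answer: 6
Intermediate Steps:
Function('X')(V) = Mul(Add(-4, V), Add(4, V))
Function('G')(n) = Mul(n, Add(-5, Mul(2, n))) (Function('G')(n) = Mul(n, Add(n, Add(Mul(-5, Mul(Mul(2, n), Pow(Mul(2, n), -1))), n))) = Mul(n, Add(n, Add(Mul(-5, Mul(Mul(2, n), Mul(Rational(1, 2), Pow(n, -1)))), n))) = Mul(n, Add(n, Add(Mul(-5, 1), n))) = Mul(n, Add(n, Add(-5, n))) = Mul(n, Add(-5, Mul(2, n))))
Mul(Add(Function('X')(-4), -3), Function('G')(2)) = Mul(Add(Add(-16, Pow(-4, 2)), -3), Mul(2, Add(-5, Mul(2, 2)))) = Mul(Add(Add(-16, 16), -3), Mul(2, Add(-5, 4))) = Mul(Add(0, -3), Mul(2, -1)) = Mul(-3, -2) = 6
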